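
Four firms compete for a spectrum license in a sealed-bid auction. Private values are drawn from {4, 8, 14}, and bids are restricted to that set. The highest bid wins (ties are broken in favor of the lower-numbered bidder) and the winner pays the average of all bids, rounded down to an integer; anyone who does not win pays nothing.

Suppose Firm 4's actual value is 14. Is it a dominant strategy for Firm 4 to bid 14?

No

Consider the case where Firm 1 bids 4, Firm 2 bids 4 and Firm 3 bids 4.
Truthful bid 14: wins, pays 6, utility 14 - 6 = 8.
Bid 8 instead: wins, pays 5, utility 14 - 5 = 9.
Since 9 > 8, bidding 8 is strictly better here, so truthful bidding is not dominant.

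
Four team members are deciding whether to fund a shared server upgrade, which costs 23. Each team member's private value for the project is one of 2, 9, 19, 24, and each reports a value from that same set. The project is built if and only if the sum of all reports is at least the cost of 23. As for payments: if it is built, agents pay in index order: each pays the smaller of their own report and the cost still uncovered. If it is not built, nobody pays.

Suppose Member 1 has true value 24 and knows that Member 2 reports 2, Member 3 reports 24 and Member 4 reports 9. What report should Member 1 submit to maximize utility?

Report 2: project built, pays 2, utility 24 - 2 = 22.
Report 9: project built, pays 9, utility 24 - 9 = 15.
Report 19: project built, pays 19, utility 24 - 19 = 5.
Report 24: project built, pays 23, utility 24 - 23 = 1.
The best choice is 2 with utility 22.

2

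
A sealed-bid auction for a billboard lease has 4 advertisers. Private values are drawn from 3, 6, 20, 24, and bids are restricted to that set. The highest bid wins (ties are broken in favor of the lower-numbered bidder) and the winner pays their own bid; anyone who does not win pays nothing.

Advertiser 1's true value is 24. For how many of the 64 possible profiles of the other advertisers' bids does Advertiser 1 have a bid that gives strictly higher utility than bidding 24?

27

Others bid (3, 3, 3): truth gives 0; bid 3 gives 21 > 0. Violating.
Others bid (3, 3, 6): truth gives 0; bid 6 gives 18 > 0. Violating.
Others bid (3, 3, 20): truth gives 0; bid 20 gives 4 > 0. Violating.
Others bid (3, 6, 3): truth gives 0; bid 6 gives 18 > 0. Violating.
Others bid (3, 3, 24): truth gives 0; no alternative beats it.
Others bid (3, 6, 24): truth gives 0; no alternative beats it.
(Checking all 64 profiles: 27 have a profitable deviation, 37 do not.)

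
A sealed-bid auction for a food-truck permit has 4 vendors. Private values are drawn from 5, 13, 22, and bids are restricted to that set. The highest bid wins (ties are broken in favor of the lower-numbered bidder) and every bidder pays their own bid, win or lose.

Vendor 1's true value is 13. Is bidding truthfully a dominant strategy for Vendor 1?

Consider the case where Vendor 2 bids 5, Vendor 3 bids 5 and Vendor 4 bids 5.
Truthful bid 13: wins, pays 13, utility 13 - 13 = 0.
Bid 5 instead: wins, pays 5, utility 13 - 5 = 8.
Since 8 > 0, bidding 5 is strictly better here, so truthful bidding is not dominant.

No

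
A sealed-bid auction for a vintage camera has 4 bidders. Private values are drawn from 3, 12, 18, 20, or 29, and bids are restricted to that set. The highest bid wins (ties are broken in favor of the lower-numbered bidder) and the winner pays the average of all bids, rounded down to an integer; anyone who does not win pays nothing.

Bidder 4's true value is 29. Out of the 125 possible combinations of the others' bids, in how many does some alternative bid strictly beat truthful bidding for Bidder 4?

27

Others bid (3, 3, 3): truth gives 20; bid 12 gives 24 > 20. Violating.
Others bid (3, 3, 12): truth gives 18; bid 18 gives 20 > 18. Violating.
Others bid (3, 3, 18): truth gives 16; bid 20 gives 18 > 16. Violating.
Others bid (3, 12, 3): truth gives 18; bid 18 gives 20 > 18. Violating.
Others bid (3, 3, 20): truth gives 16; no alternative beats it.
Others bid (3, 3, 29): truth gives 0; no alternative beats it.
(Checking all 125 profiles: 27 have a profitable deviation, 98 do not.)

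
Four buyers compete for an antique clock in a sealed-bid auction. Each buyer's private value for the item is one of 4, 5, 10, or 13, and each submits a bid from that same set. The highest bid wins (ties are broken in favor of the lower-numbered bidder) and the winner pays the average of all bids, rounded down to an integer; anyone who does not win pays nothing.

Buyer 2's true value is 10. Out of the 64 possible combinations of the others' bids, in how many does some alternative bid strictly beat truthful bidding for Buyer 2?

20

Others bid (4, 4, 4): truth gives 5; bid 5 gives 6 > 5. Violating.
Others bid (4, 4, 5): truth gives 5; bid 5 gives 6 > 5. Violating.
Others bid (4, 4, 13): truth gives 0; bid 13 gives 2 > 0. Violating.
Others bid (4, 5, 4): truth gives 5; bid 5 gives 6 > 5. Violating.
Others bid (4, 4, 10): truth gives 3; no alternative beats it.
Others bid (4, 5, 10): truth gives 3; no alternative beats it.
(Checking all 64 profiles: 20 have a profitable deviation, 44 do not.)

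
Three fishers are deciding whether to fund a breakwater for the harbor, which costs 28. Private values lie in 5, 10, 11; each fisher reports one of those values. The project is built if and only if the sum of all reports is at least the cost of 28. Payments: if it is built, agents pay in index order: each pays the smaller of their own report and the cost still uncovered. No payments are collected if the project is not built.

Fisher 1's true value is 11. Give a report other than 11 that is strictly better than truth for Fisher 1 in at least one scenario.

10

Suppose Fisher 2 reports 10 and Fisher 3 reports 10.
Report 11: project built, pays 11, utility 11 - 11 = 0.
Report 10: project built, pays 10, utility 11 - 10 = 1.
So reporting 10 beats truth here (1 > 0).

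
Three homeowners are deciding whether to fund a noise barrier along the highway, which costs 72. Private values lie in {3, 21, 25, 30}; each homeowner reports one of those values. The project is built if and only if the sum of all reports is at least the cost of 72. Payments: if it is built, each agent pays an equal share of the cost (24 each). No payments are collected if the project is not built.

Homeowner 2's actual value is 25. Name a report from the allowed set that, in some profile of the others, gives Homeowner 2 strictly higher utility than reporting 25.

30

Suppose Homeowner 1 reports 21 and Homeowner 3 reports 21.
Report 25: project not built, utility 0.
Report 30: project built, pays 24, utility 25 - 24 = 1.
So reporting 30 beats truth here (1 > 0).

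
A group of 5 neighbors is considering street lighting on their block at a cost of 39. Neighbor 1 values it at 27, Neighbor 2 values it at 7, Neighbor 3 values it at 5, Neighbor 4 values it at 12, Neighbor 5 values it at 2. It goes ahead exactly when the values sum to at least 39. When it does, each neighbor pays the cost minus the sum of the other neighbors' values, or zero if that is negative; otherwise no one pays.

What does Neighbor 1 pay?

13

Total value 53 ≥ cost 39, so the project is built.
The other neighbors' values sum to 26.
Cost minus that sum is 39 - 26 = 13.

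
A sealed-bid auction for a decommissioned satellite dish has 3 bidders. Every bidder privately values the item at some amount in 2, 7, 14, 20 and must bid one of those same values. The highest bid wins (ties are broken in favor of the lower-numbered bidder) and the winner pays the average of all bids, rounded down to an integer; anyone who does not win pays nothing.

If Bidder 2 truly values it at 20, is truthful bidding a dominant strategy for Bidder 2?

Consider the case where Bidder 1 bids 2 and Bidder 3 bids 2.
Truthful bid 20: wins, pays 8, utility 20 - 8 = 12.
Bid 7 instead: wins, pays 3, utility 20 - 3 = 17.
Since 17 > 12, bidding 7 is strictly better here, so truthful bidding is not dominant.

No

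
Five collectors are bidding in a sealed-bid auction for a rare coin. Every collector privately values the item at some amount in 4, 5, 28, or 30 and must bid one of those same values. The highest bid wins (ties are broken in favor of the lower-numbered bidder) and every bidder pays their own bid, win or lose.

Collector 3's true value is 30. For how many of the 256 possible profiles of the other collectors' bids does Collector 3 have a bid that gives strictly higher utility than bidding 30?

148

Others bid (4, 4, 4, 4): truth gives 0; bid 5 gives 25 > 0. Violating.
Others bid (4, 4, 4, 5): truth gives 0; bid 5 gives 25 > 0. Violating.
Others bid (4, 4, 4, 28): truth gives 0; bid 28 gives 2 > 0. Violating.
Others bid (4, 4, 5, 4): truth gives 0; bid 5 gives 25 > 0. Violating.
Others bid (4, 4, 4, 30): truth gives 0; no alternative beats it.
Others bid (4, 4, 5, 30): truth gives 0; no alternative beats it.
(Checking all 256 profiles: 148 have a profitable deviation, 108 do not.)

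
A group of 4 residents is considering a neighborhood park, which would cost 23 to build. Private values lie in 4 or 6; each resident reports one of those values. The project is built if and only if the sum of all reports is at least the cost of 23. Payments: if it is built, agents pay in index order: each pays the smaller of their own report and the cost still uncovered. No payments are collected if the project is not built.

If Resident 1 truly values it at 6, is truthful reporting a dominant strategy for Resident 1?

Check each profile of the others' reports and compare truth against every alternative report.
Others report (4, 4, 4): truth gives 0, best alternative gives 0.
Others report (4, 4, 6): truth gives 0, best alternative gives 0.
Others report (4, 6, 4): truth gives 0, best alternative gives 0.
Others report (4, 6, 6): truth gives 0, best alternative gives 0.
Others report (6, 4, 4): truth gives 0, best alternative gives 0.
Others report (6, 4, 6): truth gives 0, best alternative gives 0.
(Remaining 2 profiles checked similarly; truth is weakly best in each.)
In every case the truthful report is at least as good as any alternative, so it is a dominant strategy.

Yes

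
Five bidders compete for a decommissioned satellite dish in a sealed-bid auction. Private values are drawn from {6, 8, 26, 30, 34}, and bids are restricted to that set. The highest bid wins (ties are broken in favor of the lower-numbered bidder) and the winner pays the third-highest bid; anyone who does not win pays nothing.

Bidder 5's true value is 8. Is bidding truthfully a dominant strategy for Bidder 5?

Consider the case where Bidder 1 bids 6, Bidder 2 bids 6, Bidder 3 bids 6 and Bidder 4 bids 8.
Truthful bid 8: loses, pays 0, utility 0.
Bid 26 instead: wins, pays 6, utility 8 - 6 = 2.
Since 2 > 0, bidding 26 is strictly better here, so truthful bidding is not dominant.

No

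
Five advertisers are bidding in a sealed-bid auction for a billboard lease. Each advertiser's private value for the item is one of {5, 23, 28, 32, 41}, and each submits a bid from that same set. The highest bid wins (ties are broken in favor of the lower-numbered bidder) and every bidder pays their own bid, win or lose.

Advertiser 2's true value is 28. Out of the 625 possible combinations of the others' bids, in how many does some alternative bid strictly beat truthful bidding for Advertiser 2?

579

Others bid (5, 5, 5, 5): truth gives 0; bid 23 gives 5 > 0. Violating.
Others bid (5, 5, 5, 23): truth gives 0; bid 23 gives 5 > 0. Violating.
Others bid (5, 5, 5, 32): truth gives -28; bid 32 gives -4 > -28. Violating.
Others bid (5, 5, 5, 41): truth gives -28; bid 5 gives -5 > -28. Violating.
Others bid (5, 5, 5, 28): truth gives 0; no alternative beats it.
Others bid (5, 5, 23, 28): truth gives 0; no alternative beats it.
(Checking all 625 profiles: 579 have a profitable deviation, 46 do not.)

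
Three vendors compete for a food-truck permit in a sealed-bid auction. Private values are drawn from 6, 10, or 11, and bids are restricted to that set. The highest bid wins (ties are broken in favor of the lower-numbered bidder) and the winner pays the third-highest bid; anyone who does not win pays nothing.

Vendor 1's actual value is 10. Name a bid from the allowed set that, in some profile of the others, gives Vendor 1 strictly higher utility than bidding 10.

Suppose Vendor 2 bids 6 and Vendor 3 bids 11.
Bid 10: loses, pays 0, utility 0.
Bid 11: wins, pays 6, utility 10 - 6 = 4.
So bidding 11 beats truth here (4 > 0).

11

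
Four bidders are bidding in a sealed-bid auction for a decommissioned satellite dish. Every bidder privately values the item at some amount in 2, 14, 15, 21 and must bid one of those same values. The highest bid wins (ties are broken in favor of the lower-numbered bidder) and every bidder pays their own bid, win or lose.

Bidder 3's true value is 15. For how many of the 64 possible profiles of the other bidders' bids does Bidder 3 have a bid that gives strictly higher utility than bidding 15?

Others bid (2, 2, 2): truth gives 0; bid 14 gives 1 > 0. Violating.
Others bid (2, 2, 14): truth gives 0; bid 14 gives 1 > 0. Violating.
Others bid (2, 2, 21): truth gives -15; bid 2 gives -2 > -15. Violating.
Others bid (2, 14, 21): truth gives -15; bid 2 gives -2 > -15. Violating.
Others bid (2, 2, 15): truth gives 0; no alternative beats it.
Others bid (2, 14, 2): truth gives 0; no alternative beats it.
(Checking all 64 profiles: 54 have a profitable deviation, 10 do not.)

54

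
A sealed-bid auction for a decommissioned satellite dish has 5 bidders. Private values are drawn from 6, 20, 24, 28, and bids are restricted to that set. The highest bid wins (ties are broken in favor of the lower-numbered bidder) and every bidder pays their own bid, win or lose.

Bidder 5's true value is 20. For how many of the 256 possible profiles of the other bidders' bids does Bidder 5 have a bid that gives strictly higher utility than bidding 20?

255

Others bid (6, 6, 6, 20): truth gives -20; bid 24 gives -4 > -20. Violating.
Others bid (6, 6, 6, 24): truth gives -20; bid 6 gives -6 > -20. Violating.
Others bid (6, 6, 6, 28): truth gives -20; bid 6 gives -6 > -20. Violating.
Others bid (6, 6, 20, 6): truth gives -20; bid 24 gives -4 > -20. Violating.
Others bid (6, 6, 6, 6): truth gives 0; no alternative beats it.
(Checking all 256 profiles: 255 have a profitable deviation, 1 does not.)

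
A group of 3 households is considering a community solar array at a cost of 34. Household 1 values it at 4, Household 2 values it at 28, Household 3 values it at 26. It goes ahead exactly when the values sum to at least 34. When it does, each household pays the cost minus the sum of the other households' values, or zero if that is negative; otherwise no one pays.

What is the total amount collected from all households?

6

Total value 58 ≥ cost 34, so it is built.
Household 1: others sum to 54; max(0, 34 - 54) = 0.
Household 2: others sum to 30; max(0, 34 - 30) = 4.
Household 3: others sum to 32; max(0, 34 - 32) = 2.
Total collected = 0 + 4 + 2 = 6.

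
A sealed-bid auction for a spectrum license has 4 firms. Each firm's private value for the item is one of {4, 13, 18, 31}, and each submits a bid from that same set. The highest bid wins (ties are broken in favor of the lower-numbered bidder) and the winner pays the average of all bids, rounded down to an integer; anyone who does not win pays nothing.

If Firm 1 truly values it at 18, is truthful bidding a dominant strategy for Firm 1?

No

Consider the case where Firm 2 bids 4, Firm 3 bids 4 and Firm 4 bids 4.
Truthful bid 18: wins, pays 7, utility 18 - 7 = 11.
Bid 4 instead: wins, pays 4, utility 18 - 4 = 14.
Since 14 > 11, bidding 4 is strictly better here, so truthful bidding is not dominant.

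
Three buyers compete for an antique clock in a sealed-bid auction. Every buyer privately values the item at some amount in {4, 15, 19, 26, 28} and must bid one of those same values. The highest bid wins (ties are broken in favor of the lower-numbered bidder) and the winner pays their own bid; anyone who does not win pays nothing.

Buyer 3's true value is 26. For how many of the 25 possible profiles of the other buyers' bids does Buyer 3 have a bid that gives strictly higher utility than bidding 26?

Others bid (4, 4): truth gives 0; bid 15 gives 11 > 0. Violating.
Others bid (4, 15): truth gives 0; bid 19 gives 7 > 0. Violating.
Others bid (15, 4): truth gives 0; bid 19 gives 7 > 0. Violating.
Others bid (15, 15): truth gives 0; bid 19 gives 7 > 0. Violating.
Others bid (4, 19): truth gives 0; no alternative beats it.
Others bid (4, 26): truth gives 0; no alternative beats it.
(Checking all 25 profiles: 4 have a profitable deviation, 21 do not.)

4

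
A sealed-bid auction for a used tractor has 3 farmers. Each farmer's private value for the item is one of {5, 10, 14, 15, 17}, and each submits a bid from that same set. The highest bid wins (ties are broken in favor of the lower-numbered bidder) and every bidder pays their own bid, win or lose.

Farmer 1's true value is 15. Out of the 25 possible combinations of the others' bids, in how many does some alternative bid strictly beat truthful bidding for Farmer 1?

18

Others bid (5, 5): truth gives 0; bid 5 gives 10 > 0. Violating.
Others bid (5, 10): truth gives 0; bid 10 gives 5 > 0. Violating.
Others bid (5, 14): truth gives 0; bid 14 gives 1 > 0. Violating.
Others bid (5, 17): truth gives -15; bid 17 gives -2 > -15. Violating.
Others bid (5, 15): truth gives 0; no alternative beats it.
Others bid (10, 15): truth gives 0; no alternative beats it.
(Checking all 25 profiles: 18 have a profitable deviation, 7 do not.)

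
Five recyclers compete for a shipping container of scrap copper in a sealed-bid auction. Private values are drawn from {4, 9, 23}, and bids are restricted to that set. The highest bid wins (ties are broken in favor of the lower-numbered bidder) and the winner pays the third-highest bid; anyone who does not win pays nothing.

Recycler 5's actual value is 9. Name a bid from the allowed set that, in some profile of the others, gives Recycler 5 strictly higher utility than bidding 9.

Suppose Recycler 1 bids 4, Recycler 2 bids 4, Recycler 3 bids 4 and Recycler 4 bids 9.
Bid 9: loses, pays 0, utility 0.
Bid 23: wins, pays 4, utility 9 - 4 = 5.
So bidding 23 beats truth here (5 > 0).

23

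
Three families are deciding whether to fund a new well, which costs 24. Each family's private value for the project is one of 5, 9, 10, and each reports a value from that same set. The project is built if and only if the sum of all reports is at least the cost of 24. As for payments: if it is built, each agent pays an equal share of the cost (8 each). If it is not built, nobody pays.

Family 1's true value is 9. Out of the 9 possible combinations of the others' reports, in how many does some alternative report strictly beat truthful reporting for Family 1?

2

Others report (5, 9): truth gives 0; report 10 gives 1 > 0. Violating.
Others report (9, 5): truth gives 0; report 10 gives 1 > 0. Violating.
Others report (5, 5): truth gives 0; no alternative beats it.
Others report (5, 10): truth gives 1; no alternative beats it.
(Checking all 9 profiles: 2 have a profitable deviation, 7 do not.)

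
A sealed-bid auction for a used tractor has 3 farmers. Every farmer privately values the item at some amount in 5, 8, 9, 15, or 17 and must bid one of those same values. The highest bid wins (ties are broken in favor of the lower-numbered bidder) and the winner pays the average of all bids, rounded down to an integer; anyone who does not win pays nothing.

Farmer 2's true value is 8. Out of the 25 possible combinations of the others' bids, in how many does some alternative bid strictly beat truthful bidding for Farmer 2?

2

Others bid (5, 9): truth gives 0; bid 9 gives 1 > 0. Violating.
Others bid (8, 5): truth gives 0; bid 9 gives 1 > 0. Violating.
Others bid (5, 5): truth gives 2; no alternative beats it.
Others bid (5, 8): truth gives 1; no alternative beats it.
(Checking all 25 profiles: 2 have a profitable deviation, 23 do not.)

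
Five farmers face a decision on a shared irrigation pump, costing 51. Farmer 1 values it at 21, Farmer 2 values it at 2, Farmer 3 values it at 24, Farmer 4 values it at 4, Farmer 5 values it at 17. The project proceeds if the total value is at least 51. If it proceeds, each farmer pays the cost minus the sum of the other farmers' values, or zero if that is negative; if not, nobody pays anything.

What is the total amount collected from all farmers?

Total value 68 ≥ cost 51, so it is built.
Farmer 1: others sum to 47; max(0, 51 - 47) = 4.
Farmer 2: others sum to 66; max(0, 51 - 66) = 0.
Farmer 3: others sum to 44; max(0, 51 - 44) = 7.
Farmer 4: others sum to 64; max(0, 51 - 64) = 0.
Farmer 5: others sum to 51; max(0, 51 - 51) = 0.
Total collected = 4 + 0 + 7 + 0 + 0 = 11.

11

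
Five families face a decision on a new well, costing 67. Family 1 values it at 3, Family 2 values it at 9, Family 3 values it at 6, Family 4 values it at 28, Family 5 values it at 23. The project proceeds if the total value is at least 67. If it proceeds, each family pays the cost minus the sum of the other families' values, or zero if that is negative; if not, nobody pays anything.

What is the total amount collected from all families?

59

Total value 69 ≥ cost 67, so it is built.
Family 1: others sum to 66; max(0, 67 - 66) = 1.
Family 2: others sum to 60; max(0, 67 - 60) = 7.
Family 3: others sum to 63; max(0, 67 - 63) = 4.
Family 4: others sum to 41; max(0, 67 - 41) = 26.
Family 5: others sum to 46; max(0, 67 - 46) = 21.
Total collected = 1 + 7 + 4 + 26 + 21 = 59.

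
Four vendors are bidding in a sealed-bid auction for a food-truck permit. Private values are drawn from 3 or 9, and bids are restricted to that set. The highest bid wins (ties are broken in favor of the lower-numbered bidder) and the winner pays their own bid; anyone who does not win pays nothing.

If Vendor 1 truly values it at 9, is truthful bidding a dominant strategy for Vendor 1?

No

Consider the case where Vendor 2 bids 3, Vendor 3 bids 3 and Vendor 4 bids 3.
Truthful bid 9: wins, pays 9, utility 9 - 9 = 0.
Bid 3 instead: wins, pays 3, utility 9 - 3 = 6.
Since 6 > 0, bidding 3 is strictly better here, so truthful bidding is not dominant.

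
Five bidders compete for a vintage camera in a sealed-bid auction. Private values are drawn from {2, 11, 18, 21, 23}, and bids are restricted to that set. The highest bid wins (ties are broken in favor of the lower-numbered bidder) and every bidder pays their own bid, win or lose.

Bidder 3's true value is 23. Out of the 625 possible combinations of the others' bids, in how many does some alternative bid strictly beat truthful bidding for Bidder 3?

Others bid (2, 2, 2, 2): truth gives 0; bid 11 gives 12 > 0. Violating.
Others bid (2, 2, 2, 11): truth gives 0; bid 11 gives 12 > 0. Violating.
Others bid (2, 2, 2, 18): truth gives 0; bid 18 gives 5 > 0. Violating.
Others bid (2, 2, 2, 21): truth gives 0; bid 21 gives 2 > 0. Violating.
Others bid (2, 2, 2, 23): truth gives 0; no alternative beats it.
Others bid (2, 2, 11, 23): truth gives 0; no alternative beats it.
(Checking all 625 profiles: 369 have a profitable deviation, 256 do not.)

369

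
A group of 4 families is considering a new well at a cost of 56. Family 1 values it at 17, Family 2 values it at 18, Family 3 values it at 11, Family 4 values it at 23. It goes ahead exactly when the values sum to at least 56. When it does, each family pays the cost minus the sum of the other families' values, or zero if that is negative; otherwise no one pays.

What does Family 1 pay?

Total value 69 ≥ cost 56, so the project is built.
The other families' values sum to 52.
Cost minus that sum is 56 - 52 = 4.

4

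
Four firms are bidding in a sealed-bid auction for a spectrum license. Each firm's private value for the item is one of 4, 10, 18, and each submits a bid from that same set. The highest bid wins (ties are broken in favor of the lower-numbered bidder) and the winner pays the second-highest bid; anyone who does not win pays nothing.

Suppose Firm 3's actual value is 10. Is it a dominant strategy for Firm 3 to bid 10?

Check each profile of the others' bids and compare truth against every alternative bid.
Others bid (4, 4, 4): truth gives 6, best alternative gives 6.
Others bid (4, 4, 10): truth gives 0, best alternative gives 0.
Others bid (4, 4, 18): truth gives 0, best alternative gives 0.
Others bid (4, 10, 4): truth gives 0, best alternative gives 0.
Others bid (4, 10, 10): truth gives 0, best alternative gives 0.
Others bid (4, 10, 18): truth gives 0, best alternative gives 0.
(Remaining 21 profiles checked similarly; truth is weakly best in each.)
In every case the truthful bid is at least as good as any alternative, so it is a dominant strategy.

Yes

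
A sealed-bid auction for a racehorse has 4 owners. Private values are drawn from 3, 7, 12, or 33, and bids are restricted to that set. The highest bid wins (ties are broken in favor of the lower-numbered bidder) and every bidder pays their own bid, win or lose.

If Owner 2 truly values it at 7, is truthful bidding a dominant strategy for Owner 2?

No

Consider the case where Owner 1 bids 3, Owner 3 bids 3 and Owner 4 bids 12.
Truthful bid 7: loses but pays 7, utility -7.
Bid 3 instead: loses but pays 3, utility -3.
Since -3 > -7, bidding 3 is strictly better here, so truthful bidding is not dominant.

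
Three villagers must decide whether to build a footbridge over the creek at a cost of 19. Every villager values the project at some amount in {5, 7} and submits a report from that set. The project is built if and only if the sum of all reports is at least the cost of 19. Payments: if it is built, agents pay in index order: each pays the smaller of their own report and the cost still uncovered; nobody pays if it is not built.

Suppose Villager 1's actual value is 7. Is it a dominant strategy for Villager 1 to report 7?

No

Consider the case where Villager 2 reports 7 and Villager 3 reports 7.
Truthful report 7: project built, pays 7, utility 7 - 7 = 0.
Report 5 instead: project built, pays 5, utility 7 - 5 = 2.
Since 2 > 0, reporting 5 is strictly better here, so truthful reporting is not dominant.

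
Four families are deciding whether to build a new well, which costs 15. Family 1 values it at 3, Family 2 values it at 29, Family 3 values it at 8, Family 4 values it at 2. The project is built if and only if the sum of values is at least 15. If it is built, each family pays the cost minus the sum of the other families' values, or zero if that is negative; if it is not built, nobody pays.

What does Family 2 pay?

Total value 42 ≥ cost 15, so the project is built.
The other families' values sum to 13.
Cost minus that sum is 15 - 13 = 2.

2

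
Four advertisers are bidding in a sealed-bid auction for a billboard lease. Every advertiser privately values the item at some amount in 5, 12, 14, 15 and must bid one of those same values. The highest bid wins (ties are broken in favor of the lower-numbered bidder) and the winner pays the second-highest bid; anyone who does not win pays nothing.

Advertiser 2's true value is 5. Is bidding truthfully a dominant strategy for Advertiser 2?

Check each profile of the others' bids and compare truth against every alternative bid.
Others bid (5, 5, 12): truth gives 0, best alternative gives -7.
Others bid (5, 12, 5): truth gives 0, best alternative gives -7.
Others bid (5, 12, 12): truth gives 0, best alternative gives -7.
Others bid (5, 5, 5): truth gives 0, best alternative gives 0.
Others bid (5, 5, 14): truth gives 0, best alternative gives 0.
Others bid (5, 5, 15): truth gives 0, best alternative gives 0.
(Remaining 58 profiles checked similarly; truth is weakly best in each.)
In every case the truthful bid is at least as good as any alternative, so it is a dominant strategy.

Yes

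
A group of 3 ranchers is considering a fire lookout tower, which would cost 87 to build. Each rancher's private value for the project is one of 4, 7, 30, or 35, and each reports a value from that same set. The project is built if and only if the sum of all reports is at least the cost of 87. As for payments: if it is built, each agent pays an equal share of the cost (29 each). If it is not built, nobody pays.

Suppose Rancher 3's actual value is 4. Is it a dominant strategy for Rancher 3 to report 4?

Check each profile of the others' reports and compare truth against every alternative report.
Others report (4, 4): truth gives 0, best alternative gives 0.
Others report (4, 7): truth gives 0, best alternative gives 0.
Others report (4, 30): truth gives 0, best alternative gives 0.
Others report (4, 35): truth gives 0, best alternative gives 0.
Others report (7, 4): truth gives 0, best alternative gives 0.
Others report (7, 7): truth gives 0, best alternative gives 0.
(Remaining 10 profiles checked similarly; truth is weakly best in each.)
In every case the truthful report is at least as good as any alternative, so it is a dominant strategy.

Yes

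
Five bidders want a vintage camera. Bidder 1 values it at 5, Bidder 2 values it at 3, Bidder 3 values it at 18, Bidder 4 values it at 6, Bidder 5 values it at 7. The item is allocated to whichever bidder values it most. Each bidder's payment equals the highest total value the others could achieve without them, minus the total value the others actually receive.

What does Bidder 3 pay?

7

Bidder 3 has the highest value and receives the item.
Without Bidder 3, the item would go to the next-highest value, 7, so the others could achieve 7.
With Bidder 3 present and winning, the others receive nothing, so their total is 0.
Payment = 7 - 0 = 7.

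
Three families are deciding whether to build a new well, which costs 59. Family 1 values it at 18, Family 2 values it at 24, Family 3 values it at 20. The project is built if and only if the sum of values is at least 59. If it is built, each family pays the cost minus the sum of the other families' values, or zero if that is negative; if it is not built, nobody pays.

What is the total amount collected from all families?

53

Total value 62 ≥ cost 59, so it is built.
Family 1: others sum to 44; max(0, 59 - 44) = 15.
Family 2: others sum to 38; max(0, 59 - 38) = 21.
Family 3: others sum to 42; max(0, 59 - 42) = 17.
Total collected = 15 + 21 + 17 = 53.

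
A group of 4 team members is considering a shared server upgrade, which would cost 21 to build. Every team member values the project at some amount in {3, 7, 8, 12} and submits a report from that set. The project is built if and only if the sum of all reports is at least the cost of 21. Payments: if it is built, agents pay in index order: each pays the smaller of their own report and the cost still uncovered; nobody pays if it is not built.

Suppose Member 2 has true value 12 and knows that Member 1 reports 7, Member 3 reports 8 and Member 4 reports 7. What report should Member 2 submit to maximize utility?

3

Report 3: project built, pays 3, utility 12 - 3 = 9.
Report 7: project built, pays 7, utility 12 - 7 = 5.
Report 8: project built, pays 8, utility 12 - 8 = 4.
Report 12: project built, pays 12, utility 12 - 12 = 0.
The best choice is 3 with utility 9.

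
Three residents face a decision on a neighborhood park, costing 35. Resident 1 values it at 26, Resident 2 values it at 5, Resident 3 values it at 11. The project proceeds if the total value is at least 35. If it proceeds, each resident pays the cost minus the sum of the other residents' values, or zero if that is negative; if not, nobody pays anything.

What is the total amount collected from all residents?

23

Total value 42 ≥ cost 35, so it is built.
Resident 1: others sum to 16; max(0, 35 - 16) = 19.
Resident 2: others sum to 37; max(0, 35 - 37) = 0.
Resident 3: others sum to 31; max(0, 35 - 31) = 4.
Total collected = 19 + 0 + 4 = 23.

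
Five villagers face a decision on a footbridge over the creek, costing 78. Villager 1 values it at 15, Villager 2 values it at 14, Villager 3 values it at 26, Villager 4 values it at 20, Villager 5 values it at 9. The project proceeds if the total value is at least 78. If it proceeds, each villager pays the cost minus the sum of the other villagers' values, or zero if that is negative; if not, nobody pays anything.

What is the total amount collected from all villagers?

Total value 84 ≥ cost 78, so it is built.
Villager 1: others sum to 69; max(0, 78 - 69) = 9.
Villager 2: others sum to 70; max(0, 78 - 70) = 8.
Villager 3: others sum to 58; max(0, 78 - 58) = 20.
Villager 4: others sum to 64; max(0, 78 - 64) = 14.
Villager 5: others sum to 75; max(0, 78 - 75) = 3.
Total collected = 9 + 8 + 20 + 14 + 3 = 54.

54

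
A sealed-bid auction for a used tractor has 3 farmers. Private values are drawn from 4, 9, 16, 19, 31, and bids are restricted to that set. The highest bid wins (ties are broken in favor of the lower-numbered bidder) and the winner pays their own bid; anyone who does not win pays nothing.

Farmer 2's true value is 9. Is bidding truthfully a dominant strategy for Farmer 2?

Yes

Check each profile of the others' bids and compare truth against every alternative bid.
Others bid (4, 4): truth gives 0, best alternative gives 0.
Others bid (4, 9): truth gives 0, best alternative gives 0.
Others bid (4, 16): truth gives 0, best alternative gives 0.
Others bid (4, 19): truth gives 0, best alternative gives 0.
Others bid (4, 31): truth gives 0, best alternative gives 0.
Others bid (9, 4): truth gives 0, best alternative gives 0.
(Remaining 19 profiles checked similarly; truth is weakly best in each.)
In every case the truthful bid is at least as good as any alternative, so it is a dominant strategy.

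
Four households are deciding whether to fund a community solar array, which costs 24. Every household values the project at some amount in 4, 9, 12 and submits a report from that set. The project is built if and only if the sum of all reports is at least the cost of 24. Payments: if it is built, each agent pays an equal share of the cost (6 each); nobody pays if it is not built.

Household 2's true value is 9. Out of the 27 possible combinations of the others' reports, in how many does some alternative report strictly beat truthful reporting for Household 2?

1

Others report (4, 4, 4): truth gives 0; report 12 gives 3 > 0. Violating.
Others report (4, 4, 9): truth gives 3; no alternative beats it.
Others report (4, 4, 12): truth gives 3; no alternative beats it.
(Checking all 27 profiles: 1 has a profitable deviation, 26 do not.)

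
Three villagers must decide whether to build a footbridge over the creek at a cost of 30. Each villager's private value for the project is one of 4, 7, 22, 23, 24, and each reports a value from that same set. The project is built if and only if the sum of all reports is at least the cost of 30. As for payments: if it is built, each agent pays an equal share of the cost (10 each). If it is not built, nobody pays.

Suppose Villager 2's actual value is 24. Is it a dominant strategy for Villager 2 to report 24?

Check each profile of the others' reports and compare truth against every alternative report.
Others report (4, 4): truth gives 14, best alternative gives 14.
Others report (4, 7): truth gives 14, best alternative gives 14.
Others report (4, 22): truth gives 14, best alternative gives 14.
Others report (4, 23): truth gives 14, best alternative gives 14.
Others report (4, 24): truth gives 14, best alternative gives 14.
Others report (7, 4): truth gives 14, best alternative gives 14.
(Remaining 19 profiles checked similarly; truth is weakly best in each.)
In every case the truthful report is at least as good as any alternative, so it is a dominant strategy.

Yes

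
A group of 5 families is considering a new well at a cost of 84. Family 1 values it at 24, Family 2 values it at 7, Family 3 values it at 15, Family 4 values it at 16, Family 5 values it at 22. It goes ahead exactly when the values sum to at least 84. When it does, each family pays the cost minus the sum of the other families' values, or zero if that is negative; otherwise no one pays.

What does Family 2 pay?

7

Total value 84 ≥ cost 84, so the project is built.
The other families' values sum to 77.
Cost minus that sum is 84 - 77 = 7.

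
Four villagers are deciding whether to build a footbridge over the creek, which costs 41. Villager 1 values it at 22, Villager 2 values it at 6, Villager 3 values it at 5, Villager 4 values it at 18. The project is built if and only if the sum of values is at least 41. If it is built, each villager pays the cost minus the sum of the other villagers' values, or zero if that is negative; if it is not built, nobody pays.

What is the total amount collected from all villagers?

Total value 51 ≥ cost 41, so it is built.
Villager 1: others sum to 29; max(0, 41 - 29) = 12.
Villager 2: others sum to 45; max(0, 41 - 45) = 0.
Villager 3: others sum to 46; max(0, 41 - 46) = 0.
Villager 4: others sum to 33; max(0, 41 - 33) = 8.
Total collected = 12 + 0 + 0 + 8 = 20.

20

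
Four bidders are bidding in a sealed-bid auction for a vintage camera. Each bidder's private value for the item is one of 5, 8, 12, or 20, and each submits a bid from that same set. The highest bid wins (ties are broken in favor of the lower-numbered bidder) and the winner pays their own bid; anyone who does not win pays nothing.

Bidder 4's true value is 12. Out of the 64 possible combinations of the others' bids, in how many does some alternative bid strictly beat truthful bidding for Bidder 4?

1

Others bid (5, 5, 5): truth gives 0; bid 8 gives 4 > 0. Violating.
Others bid (5, 5, 8): truth gives 0; no alternative beats it.
Others bid (5, 5, 12): truth gives 0; no alternative beats it.
(Checking all 64 profiles: 1 has a profitable deviation, 63 do not.)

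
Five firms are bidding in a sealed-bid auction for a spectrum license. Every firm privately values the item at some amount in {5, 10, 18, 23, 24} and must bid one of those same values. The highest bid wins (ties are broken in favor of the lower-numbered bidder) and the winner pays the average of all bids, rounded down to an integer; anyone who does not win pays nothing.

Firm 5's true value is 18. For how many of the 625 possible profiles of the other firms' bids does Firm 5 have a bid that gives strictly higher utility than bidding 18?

Others bid (5, 5, 5, 5): truth gives 11; bid 10 gives 12 > 11. Violating.
Others bid (5, 5, 5, 18): truth gives 0; bid 23 gives 7 > 0. Violating.
Others bid (5, 5, 5, 23): truth gives 0; bid 24 gives 6 > 0. Violating.
Others bid (5, 5, 10, 18): truth gives 0; bid 23 gives 6 > 0. Violating.
Others bid (5, 5, 5, 10): truth gives 10; no alternative beats it.
Others bid (5, 5, 5, 24): truth gives 0; no alternative beats it.
(Checking all 625 profiles: 175 have a profitable deviation, 450 do not.)

175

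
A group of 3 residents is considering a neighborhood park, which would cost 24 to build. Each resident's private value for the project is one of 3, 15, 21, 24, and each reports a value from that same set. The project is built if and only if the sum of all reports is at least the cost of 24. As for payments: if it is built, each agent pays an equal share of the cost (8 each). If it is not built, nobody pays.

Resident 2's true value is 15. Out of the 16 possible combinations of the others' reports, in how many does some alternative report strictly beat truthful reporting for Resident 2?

Others report (3, 3): truth gives 0; report 21 gives 7 > 0. Violating.
Others report (3, 15): truth gives 7; no alternative beats it.
Others report (3, 21): truth gives 7; no alternative beats it.
(Checking all 16 profiles: 1 has a profitable deviation, 15 do not.)

1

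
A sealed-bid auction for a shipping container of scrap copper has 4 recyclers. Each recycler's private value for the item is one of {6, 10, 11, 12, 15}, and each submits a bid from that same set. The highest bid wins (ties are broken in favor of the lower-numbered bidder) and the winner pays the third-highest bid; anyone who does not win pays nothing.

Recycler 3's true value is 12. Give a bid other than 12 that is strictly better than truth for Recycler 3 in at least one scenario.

15

Suppose Recycler 1 bids 6, Recycler 2 bids 6 and Recycler 4 bids 15.
Bid 12: loses, pays 0, utility 0.
Bid 15: wins, pays 6, utility 12 - 6 = 6.
So bidding 15 beats truth here (6 > 0).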